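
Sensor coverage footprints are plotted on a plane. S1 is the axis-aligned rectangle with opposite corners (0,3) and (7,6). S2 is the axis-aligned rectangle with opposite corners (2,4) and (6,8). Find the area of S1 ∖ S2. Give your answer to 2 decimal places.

|S1∩S2|: x∈[2,6], y∈[4,6] → 4·2 = 8.
|S1| = 21.
|S1 ∖ S2| = |S1| − |S1∩S2| = 21 − 8 = 13.00.

13.00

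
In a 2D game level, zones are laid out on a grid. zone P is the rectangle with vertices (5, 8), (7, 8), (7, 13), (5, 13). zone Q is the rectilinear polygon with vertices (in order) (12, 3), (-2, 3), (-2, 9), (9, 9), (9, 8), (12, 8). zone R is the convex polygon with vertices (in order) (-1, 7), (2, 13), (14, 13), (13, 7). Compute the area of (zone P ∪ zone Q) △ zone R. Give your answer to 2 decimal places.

|zone P ∪ zone Q| = 89.
|(zone P ∪ zone Q) ∩ zone R| = 30.
|(zone P ∪ zone Q) △ zone R| = 89 + 78 − 60 = 107.00.

107.00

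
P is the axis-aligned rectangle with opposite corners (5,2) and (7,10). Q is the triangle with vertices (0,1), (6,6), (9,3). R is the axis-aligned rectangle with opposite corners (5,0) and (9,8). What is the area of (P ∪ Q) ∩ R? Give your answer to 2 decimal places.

|P ∪ Q| = 26.0833.
|(P ∪ Q) ∩ R| = 14.44.

14.44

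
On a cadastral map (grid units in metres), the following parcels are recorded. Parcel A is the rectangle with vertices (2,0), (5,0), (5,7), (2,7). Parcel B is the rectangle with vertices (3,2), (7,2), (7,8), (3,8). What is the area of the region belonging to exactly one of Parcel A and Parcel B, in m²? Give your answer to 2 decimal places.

|Parcel A∩Parcel B|: x∈[3,5], y∈[2,7] → 2·5 = 10.
|Parcel A △ Parcel B| = |Parcel A| + |Parcel B| − 2·|Parcel A∩Parcel B| = 21 + 24 − 20 = 25.00.

25.00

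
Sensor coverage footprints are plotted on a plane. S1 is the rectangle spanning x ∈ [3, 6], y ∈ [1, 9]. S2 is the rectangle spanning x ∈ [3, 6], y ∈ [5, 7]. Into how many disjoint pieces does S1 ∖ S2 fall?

S1 ∖ S2 splits into 2 disjoint pieces (area 12, area 6).

2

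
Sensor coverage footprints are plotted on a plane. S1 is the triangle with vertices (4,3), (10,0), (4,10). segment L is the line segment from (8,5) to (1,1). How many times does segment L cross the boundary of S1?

The segment meets the boundary at (4.267,2.867), (7.255,4.574).

2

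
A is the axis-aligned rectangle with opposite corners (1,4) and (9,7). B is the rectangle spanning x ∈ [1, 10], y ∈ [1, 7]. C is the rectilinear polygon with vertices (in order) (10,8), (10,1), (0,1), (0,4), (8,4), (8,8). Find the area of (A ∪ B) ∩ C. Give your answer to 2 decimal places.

33.00

The region (A ∪ B) ∩ C is the polygon with vertices (10,7), (10,1), (1,1), (1,4), (8,4), (8,7), (9,7).
By the shoelace formula its area is 33.00.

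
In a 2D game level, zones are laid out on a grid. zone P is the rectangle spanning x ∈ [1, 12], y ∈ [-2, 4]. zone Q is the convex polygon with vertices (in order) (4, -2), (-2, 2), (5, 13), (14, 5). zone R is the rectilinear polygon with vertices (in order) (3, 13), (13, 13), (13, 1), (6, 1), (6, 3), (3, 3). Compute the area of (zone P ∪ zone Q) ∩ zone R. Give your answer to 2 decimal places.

|zone P ∪ zone Q| = 143.9.
|(zone P ∪ zone Q) ∩ zone R| = 79.46.

79.46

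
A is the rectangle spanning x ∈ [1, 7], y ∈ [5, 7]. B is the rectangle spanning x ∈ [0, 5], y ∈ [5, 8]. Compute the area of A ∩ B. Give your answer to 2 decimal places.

8.00

|A∩B|: x∈[1,5], y∈[5,7] → 4·2 = 8.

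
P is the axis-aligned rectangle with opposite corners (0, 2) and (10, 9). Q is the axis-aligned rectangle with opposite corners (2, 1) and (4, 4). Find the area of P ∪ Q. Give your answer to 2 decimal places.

By inclusion–exclusion:
Individual areas: |P| = 70, |Q| = 6.
|P∩Q|: x∈[2,4], y∈[2,4] → 2·2 = 4.
|P ∪ Q| = 76 − 4 = 72.00.

72.00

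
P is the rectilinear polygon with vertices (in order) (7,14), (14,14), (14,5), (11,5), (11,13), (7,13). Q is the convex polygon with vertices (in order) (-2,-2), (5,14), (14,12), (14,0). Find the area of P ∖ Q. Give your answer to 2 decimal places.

|P| = 31, |P∩Q| = 22.6944.
|P ∖ Q| = |P| − |P∩Q| = 31 − 22.6944 = 8.31.

8.31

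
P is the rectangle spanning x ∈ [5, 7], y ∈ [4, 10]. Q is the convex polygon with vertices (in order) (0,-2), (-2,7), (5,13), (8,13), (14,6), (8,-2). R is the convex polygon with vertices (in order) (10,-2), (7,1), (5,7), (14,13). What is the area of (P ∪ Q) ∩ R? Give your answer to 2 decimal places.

50.12

The region (P ∪ Q) ∩ R is the polygon with vertices (12.576,7.661), (11.103,2.138), (8.857,-0.857), (7,1), (5,7), (10.182,10.454).
By the shoelace formula its area is 50.12.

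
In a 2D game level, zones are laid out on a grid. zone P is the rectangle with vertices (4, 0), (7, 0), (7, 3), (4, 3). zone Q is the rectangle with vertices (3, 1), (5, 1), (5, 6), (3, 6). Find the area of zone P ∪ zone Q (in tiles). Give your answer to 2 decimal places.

17.00

By inclusion–exclusion:
Individual areas: |zone P| = 9, |zone Q| = 10.
|zone P∩zone Q|: x∈[4,5], y∈[1,3] → 1·2 = 2.
|zone P ∪ zone Q| = 19 − 2 = 17.00.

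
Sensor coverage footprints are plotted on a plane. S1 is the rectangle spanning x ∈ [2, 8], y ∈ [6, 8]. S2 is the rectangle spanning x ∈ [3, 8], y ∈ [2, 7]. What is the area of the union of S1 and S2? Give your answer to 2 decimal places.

By inclusion–exclusion:
Individual areas: |S1| = 12, |S2| = 25.
|S1∩S2|: x∈[3,8], y∈[6,7] → 5·1 = 5.
|S1 ∪ S2| = 37 − 5 = 32.00.

32.00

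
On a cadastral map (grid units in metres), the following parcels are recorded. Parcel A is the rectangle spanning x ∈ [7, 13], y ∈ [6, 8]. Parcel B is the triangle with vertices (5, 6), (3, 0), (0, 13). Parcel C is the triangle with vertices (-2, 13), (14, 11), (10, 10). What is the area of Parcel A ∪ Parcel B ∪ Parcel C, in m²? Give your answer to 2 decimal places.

By inclusion–exclusion:
Individual areas: |Parcel A| = 12, |Parcel B| = 22, |Parcel C| = 12.
|Parcel A∩Parcel B| = 0.
|Parcel A∩Parcel C| = 0.
|Parcel B∩Parcel C| = 0.061.
|Parcel A∩Parcel B∩Parcel C| = 0.
|Parcel A ∪ Parcel B ∪ Parcel C| = 46 − 0.061 + 0 = 45.94.

45.94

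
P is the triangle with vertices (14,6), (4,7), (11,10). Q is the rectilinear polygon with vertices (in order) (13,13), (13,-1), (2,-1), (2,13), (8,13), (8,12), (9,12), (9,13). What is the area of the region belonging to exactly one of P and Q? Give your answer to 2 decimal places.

|P| = 18.5, |Q| = 153, |P∩Q| = 17.8833.
|P △ Q| = |P| + |Q| − 2·|P∩Q| = 18.5 + 153 − 35.7667 = 135.73.

135.73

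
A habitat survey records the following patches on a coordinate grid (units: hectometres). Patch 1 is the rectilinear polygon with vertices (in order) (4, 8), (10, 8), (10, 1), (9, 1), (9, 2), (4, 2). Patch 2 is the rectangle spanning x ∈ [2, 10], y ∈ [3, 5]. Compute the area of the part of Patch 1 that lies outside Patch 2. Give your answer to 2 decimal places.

|Patch 1| = 37, |Patch 1∩Patch 2| = 12.
|Patch 1 ∖ Patch 2| = |Patch 1| − |Patch 1∩Patch 2| = 37 − 12 = 25.00.

25.00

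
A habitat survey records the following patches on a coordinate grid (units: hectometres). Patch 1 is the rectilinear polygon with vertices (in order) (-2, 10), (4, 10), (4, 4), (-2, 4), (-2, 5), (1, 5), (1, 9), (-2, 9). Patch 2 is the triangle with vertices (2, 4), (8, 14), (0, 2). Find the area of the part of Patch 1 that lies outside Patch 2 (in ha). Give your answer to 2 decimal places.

|Patch 1| = 24, |Patch 1∩Patch 2| = 2.
|Patch 1 ∖ Patch 2| = |Patch 1| − |Patch 1∩Patch 2| = 24 − 2 = 22.00.

22.00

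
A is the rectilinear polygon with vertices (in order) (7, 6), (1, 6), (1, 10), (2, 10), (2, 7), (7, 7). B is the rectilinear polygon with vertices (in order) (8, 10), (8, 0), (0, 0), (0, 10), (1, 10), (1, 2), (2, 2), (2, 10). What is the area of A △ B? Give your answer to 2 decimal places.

|A| = 9, |B| = 72, |A∩B| = 5.
|A △ B| = |A| + |B| − 2·|A∩B| = 9 + 72 − 10 = 71.00.

71.00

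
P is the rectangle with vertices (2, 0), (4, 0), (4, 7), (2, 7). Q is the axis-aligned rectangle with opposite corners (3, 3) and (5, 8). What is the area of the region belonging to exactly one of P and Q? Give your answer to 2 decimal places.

|P∩Q|: x∈[3,4], y∈[3,7] → 1·4 = 4.
|P △ Q| = |P| + |Q| − 2·|P∩Q| = 14 + 10 − 8 = 16.00.

16.00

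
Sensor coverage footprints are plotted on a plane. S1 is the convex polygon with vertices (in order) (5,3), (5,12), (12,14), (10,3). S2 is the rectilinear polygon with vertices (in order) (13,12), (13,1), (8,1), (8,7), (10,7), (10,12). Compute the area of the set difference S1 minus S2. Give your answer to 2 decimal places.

43.64

|S1| = 59, |S1∩S2| = 15.3636.
|S1 ∖ S2| = |S1| − |S1∩S2| = 59 − 15.3636 = 43.64.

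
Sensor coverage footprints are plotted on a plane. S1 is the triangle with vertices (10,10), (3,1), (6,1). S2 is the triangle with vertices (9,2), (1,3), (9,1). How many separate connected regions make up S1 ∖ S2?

S1 ∖ S2 splits into 2 disjoint pieces (area 9.4999, area 2.7549).

2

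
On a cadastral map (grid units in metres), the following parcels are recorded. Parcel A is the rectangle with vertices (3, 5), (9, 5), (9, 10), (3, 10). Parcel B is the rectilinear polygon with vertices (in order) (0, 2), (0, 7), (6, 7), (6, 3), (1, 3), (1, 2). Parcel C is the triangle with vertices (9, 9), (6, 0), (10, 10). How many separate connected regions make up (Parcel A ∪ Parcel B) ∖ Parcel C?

2

(Parcel A ∪ Parcel B) ∖ Parcel C splits into 2 disjoint pieces (area 46.3333, area 1.25).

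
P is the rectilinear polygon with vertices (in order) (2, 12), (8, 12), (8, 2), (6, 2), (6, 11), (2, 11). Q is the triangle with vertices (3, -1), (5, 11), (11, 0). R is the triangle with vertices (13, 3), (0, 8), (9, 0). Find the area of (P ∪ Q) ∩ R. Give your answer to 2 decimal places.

18.58

The region (P ∪ Q) ∩ R is the polygon with vertices (10.419,1.065), (9,0), (3.919,4.516), (4.229,6.373), (8.398,4.77).
By the shoelace formula its area is 18.58.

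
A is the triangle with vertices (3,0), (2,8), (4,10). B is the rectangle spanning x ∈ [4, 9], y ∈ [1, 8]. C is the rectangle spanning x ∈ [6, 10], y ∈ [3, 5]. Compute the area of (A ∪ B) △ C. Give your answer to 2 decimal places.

|A ∪ B| = 44.
|(A ∪ B) ∩ C| = 6.
|(A ∪ B) △ C| = 44 + 8 − 12 = 40.00.

40.00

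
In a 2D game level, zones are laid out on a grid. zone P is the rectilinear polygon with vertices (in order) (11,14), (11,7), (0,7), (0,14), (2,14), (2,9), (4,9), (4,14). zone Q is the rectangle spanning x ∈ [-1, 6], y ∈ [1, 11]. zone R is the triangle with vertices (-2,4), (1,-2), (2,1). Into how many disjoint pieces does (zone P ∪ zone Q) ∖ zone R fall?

2

(zone P ∪ zone Q) ∖ zone R splits into 2 disjoint pieces (area 113.625, area 0.25).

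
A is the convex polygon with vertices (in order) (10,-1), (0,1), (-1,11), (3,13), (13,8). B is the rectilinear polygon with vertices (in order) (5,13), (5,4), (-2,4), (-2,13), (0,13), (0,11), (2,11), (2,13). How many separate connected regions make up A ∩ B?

1

A ∩ B is a single connected region.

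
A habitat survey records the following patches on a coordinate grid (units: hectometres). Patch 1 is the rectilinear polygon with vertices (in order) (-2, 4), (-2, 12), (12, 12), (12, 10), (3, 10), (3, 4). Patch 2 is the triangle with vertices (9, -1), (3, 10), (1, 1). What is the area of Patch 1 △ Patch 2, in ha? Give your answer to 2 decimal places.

88.00

|Patch 1| = 58, |Patch 2| = 38, |Patch 1∩Patch 2| = 4.
|Patch 1 △ Patch 2| = |Patch 1| + |Patch 2| − 2·|Patch 1∩Patch 2| = 58 + 38 − 8 = 88.00.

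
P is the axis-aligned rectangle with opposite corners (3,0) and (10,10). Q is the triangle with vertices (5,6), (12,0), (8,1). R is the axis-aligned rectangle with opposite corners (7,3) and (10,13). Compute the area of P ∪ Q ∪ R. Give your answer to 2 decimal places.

By inclusion–exclusion:
Individual areas: |P| = 70, |Q| = 8.5, |R| = 30.
|P∩Q| = 7.2857.
|P∩R|: x∈[7,10], y∈[3,10] → 3·7 = 21.
|Q∩R| = 0.9643.
|P∩Q∩R| = 0.9643.
|P ∪ Q ∪ R| = 108.5 − 29.25 + 0.9643 = 80.21.

80.21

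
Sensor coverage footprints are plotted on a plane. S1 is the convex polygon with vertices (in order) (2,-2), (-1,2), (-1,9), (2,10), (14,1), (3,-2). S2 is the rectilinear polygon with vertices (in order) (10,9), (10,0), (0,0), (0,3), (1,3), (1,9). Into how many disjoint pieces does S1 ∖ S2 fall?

2

S1 ∖ S2 splits into 2 disjoint pieces (area 19, area 15.8333).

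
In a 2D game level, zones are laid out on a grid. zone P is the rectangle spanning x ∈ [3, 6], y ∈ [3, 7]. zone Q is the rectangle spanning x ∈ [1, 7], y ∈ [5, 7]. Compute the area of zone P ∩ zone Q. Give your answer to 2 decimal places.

|zone P∩zone Q|: x∈[3,6], y∈[5,7] → 3·2 = 6.

6.00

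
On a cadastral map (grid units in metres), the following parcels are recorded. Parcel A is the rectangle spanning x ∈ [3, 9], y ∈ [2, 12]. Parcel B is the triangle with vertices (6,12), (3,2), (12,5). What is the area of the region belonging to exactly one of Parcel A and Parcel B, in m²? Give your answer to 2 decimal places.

33.00

|Parcel A| = 60, |Parcel B| = 40.5, |Parcel A∩Parcel B| = 33.75.
|Parcel A △ Parcel B| = |Parcel A| + |Parcel B| − 2·|Parcel A∩Parcel B| = 60 + 40.5 − 67.5 = 33.00.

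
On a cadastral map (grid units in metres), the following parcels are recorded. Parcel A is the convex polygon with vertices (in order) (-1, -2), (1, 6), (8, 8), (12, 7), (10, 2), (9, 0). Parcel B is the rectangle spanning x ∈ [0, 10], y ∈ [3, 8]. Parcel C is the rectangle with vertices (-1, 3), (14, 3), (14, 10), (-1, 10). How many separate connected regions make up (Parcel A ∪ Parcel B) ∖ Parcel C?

1

(Parcel A ∪ Parcel B) ∖ Parcel C is a single connected region.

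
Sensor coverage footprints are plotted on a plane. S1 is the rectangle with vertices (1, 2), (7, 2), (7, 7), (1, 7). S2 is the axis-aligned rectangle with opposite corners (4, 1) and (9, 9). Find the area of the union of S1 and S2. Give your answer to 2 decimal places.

By inclusion–exclusion:
Individual areas: |S1| = 30, |S2| = 40.
|S1∩S2|: x∈[4,7], y∈[2,7] → 3·5 = 15.
|S1 ∪ S2| = 70 − 15 = 55.00.

55.00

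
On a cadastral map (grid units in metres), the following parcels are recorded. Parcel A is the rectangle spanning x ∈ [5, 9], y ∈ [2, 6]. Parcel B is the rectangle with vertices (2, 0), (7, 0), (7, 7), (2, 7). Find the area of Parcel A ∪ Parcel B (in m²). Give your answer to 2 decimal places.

By inclusion–exclusion:
Individual areas: |Parcel A| = 16, |Parcel B| = 35.
|Parcel A∩Parcel B|: x∈[5,7], y∈[2,6] → 2·4 = 8.
|Parcel A ∪ Parcel B| = 51 − 8 = 43.00.

43.00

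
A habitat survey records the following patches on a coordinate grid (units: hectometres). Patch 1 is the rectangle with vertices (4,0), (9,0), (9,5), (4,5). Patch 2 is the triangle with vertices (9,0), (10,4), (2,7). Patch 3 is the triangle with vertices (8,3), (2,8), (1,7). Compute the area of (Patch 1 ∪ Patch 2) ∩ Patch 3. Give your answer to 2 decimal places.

3.24

The region (Patch 1 ∪ Patch 2) ∩ Patch 3 is the polygon with vertices (2,7), (4.182,6.182), (8,3), (3.333,5.667).
By the shoelace formula its area is 3.24.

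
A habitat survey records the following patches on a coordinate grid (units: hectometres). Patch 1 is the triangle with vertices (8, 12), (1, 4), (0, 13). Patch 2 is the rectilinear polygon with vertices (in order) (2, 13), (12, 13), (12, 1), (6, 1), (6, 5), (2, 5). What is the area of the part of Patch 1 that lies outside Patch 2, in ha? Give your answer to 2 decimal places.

12.68

|Patch 1| = 35.5, |Patch 1∩Patch 2| = 22.8214.
|Patch 1 ∖ Patch 2| = |Patch 1| − |Patch 1∩Patch 2| = 35.5 − 22.8214 = 12.68.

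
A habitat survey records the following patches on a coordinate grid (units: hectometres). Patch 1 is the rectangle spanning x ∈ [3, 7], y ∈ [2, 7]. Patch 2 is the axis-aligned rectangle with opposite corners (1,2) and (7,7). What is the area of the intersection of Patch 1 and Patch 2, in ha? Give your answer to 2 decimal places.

20.00

|Patch 1∩Patch 2|: x∈[3,7], y∈[2,7] → 4·5 = 20.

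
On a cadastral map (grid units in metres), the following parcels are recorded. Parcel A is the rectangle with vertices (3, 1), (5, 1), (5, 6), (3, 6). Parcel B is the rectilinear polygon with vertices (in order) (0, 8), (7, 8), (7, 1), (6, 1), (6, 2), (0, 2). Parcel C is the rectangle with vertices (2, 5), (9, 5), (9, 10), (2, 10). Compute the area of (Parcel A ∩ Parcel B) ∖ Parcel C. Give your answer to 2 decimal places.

|Parcel A ∩ Parcel B| = 8.
|(Parcel A ∩ Parcel B) ∩ Parcel C| = 2.
|(Parcel A ∩ Parcel B) ∖ Parcel C| = 8 − 2 = 6.00.

6.00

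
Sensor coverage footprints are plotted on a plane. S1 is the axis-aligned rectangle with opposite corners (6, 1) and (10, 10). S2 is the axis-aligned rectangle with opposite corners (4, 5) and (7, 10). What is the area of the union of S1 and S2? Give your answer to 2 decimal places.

By inclusion–exclusion:
Individual areas: |S1| = 36, |S2| = 15.
|S1∩S2|: x∈[6,7], y∈[5,10] → 1·5 = 5.
|S1 ∪ S2| = 51 − 5 = 46.00.

46.00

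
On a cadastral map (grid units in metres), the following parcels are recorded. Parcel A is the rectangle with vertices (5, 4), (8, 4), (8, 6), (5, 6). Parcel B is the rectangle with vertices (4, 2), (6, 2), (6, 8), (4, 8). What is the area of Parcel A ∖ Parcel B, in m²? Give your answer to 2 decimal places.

|Parcel A∩Parcel B|: x∈[5,6], y∈[4,6] → 1·2 = 2.
|Parcel A| = 6.
|Parcel A ∖ Parcel B| = |Parcel A| − |Parcel A∩Parcel B| = 6 − 2 = 4.00.

4.00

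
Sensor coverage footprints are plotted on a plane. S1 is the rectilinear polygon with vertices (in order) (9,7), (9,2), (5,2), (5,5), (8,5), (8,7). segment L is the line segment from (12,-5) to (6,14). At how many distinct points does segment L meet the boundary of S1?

The segment meets the boundary at (8.211,7), (9,4.5).

2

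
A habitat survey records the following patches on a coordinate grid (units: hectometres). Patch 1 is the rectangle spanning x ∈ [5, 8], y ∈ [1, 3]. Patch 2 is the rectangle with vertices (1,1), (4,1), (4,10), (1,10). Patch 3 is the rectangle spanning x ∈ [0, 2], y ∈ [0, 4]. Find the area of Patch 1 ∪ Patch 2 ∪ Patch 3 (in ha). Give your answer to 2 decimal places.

38.00

By inclusion–exclusion:
Individual areas: |Patch 1| = 6, |Patch 2| = 27, |Patch 3| = 8.
|Patch 1∩Patch 2| = 0 (no overlap).
|Patch 1∩Patch 3| = 0 (no overlap).
|Patch 2∩Patch 3|: x∈[1,2], y∈[1,4] → 1·3 = 3.
|Patch 1∩Patch 2∩Patch 3| = 0.
|Patch 1 ∪ Patch 2 ∪ Patch 3| = 41 − 3 + 0 = 38.00.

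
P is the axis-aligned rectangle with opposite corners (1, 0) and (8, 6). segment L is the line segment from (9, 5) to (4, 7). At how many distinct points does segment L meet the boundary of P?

The segment meets the boundary at (6.5,6), (8,5.4).

2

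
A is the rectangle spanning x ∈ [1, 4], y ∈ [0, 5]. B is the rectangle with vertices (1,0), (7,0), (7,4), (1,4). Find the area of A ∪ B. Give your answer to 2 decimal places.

By inclusion–exclusion:
Individual areas: |A| = 15, |B| = 24.
|A∩B|: x∈[1,4], y∈[0,4] → 3·4 = 12.
|A ∪ B| = 39 − 12 = 27.00.

27.00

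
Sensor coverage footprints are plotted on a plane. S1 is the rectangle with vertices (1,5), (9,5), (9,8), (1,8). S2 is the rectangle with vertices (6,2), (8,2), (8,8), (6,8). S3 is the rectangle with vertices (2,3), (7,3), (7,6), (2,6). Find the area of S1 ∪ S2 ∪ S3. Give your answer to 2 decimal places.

By inclusion–exclusion:
Individual areas: |S1| = 24, |S2| = 12, |S3| = 15.
|S1∩S2|: x∈[6,8], y∈[5,8] → 2·3 = 6.
|S1∩S3|: x∈[2,7], y∈[5,6] → 5·1 = 5.
|S2∩S3|: x∈[6,7], y∈[3,6] → 1·3 = 3.
|S1∩S2∩S3| = 1.
|S1 ∪ S2 ∪ S3| = 51 − 14 + 1 = 38.00.

38.00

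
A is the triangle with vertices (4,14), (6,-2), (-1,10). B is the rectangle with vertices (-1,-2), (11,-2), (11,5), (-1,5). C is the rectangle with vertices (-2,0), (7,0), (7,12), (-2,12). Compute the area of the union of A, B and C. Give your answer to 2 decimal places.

154.75

By inclusion–exclusion:
Individual areas: |A| = 44, |B| = 84, |C| = 108.
|A∩B| = 11.2292.
|A∩C| = 40.3333.
|B∩C|: x∈[-1,7], y∈[0,5] → 8·5 = 40.
|A∩B∩C| = 10.3125.
|A ∪ B ∪ C| = 236 − 91.5625 + 10.3125 = 154.75.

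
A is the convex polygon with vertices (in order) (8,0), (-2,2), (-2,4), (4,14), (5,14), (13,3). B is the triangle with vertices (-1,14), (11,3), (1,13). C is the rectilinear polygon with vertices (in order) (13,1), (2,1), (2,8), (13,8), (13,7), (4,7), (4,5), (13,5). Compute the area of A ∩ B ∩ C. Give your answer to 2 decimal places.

0.59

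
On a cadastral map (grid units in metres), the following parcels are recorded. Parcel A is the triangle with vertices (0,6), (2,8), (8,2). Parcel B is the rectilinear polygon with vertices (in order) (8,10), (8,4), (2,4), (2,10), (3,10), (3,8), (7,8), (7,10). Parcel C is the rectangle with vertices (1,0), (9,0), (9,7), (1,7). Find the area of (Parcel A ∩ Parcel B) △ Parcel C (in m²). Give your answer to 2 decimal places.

|Parcel A ∩ Parcel B| = 7.
|(Parcel A ∩ Parcel B) ∩ Parcel C| = 6.5.
|(Parcel A ∩ Parcel B) △ Parcel C| = 7 + 56 − 13 = 50.00.

50.00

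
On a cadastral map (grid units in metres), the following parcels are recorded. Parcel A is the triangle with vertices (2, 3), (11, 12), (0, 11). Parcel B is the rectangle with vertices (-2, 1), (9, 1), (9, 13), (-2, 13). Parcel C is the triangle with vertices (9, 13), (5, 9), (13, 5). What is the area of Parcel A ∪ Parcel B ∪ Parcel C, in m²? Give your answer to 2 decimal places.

144.65

By inclusion–exclusion:
Individual areas: |Parcel A| = 45, |Parcel B| = 132, |Parcel C| = 24.
|Parcel A∩Parcel B| = 43.1818.
|Parcel A∩Parcel C| = 9.3978.
|Parcel B∩Parcel C| = 12.
|Parcel A∩Parcel B∩Parcel C| = 8.2318.
|Parcel A ∪ Parcel B ∪ Parcel C| = 201 − 64.5796 + 8.2318 = 144.65.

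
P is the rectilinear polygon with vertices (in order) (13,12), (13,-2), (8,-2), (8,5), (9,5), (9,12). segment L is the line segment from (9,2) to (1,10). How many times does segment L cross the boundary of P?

The segment meets the boundary at (8,3).

1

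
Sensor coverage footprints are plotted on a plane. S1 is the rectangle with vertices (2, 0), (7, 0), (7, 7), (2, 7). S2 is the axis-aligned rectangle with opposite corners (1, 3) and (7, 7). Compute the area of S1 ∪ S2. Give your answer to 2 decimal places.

By inclusion–exclusion:
Individual areas: |S1| = 35, |S2| = 24.
|S1∩S2|: x∈[2,7], y∈[3,7] → 5·4 = 20.
|S1 ∪ S2| = 59 − 20 = 39.00.

39.00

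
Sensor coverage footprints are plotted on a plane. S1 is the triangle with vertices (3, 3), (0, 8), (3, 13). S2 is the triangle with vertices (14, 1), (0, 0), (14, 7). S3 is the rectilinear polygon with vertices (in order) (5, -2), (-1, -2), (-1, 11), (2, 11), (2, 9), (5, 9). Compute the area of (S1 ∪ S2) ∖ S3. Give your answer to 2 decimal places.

|S1 ∪ S2| = 57.
|(S1 ∪ S2) ∩ S3| = 17.1571.
|(S1 ∪ S2) ∖ S3| = 57 − 17.1571 = 39.84.

39.84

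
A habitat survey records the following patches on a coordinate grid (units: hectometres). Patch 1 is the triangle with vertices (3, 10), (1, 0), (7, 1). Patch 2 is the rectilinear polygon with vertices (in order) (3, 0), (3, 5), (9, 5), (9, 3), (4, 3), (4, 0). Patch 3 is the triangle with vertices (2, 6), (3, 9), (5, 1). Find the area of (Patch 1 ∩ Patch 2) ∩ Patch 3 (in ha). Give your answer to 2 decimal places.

2.00

The region (Patch 1 ∩ Patch 2) ∩ Patch 3 is the polygon with vertices (3,5), (4,5), (4.5,3), (4,3), (4,2.667), (3,4.333).
By the shoelace formula its area is 2.00.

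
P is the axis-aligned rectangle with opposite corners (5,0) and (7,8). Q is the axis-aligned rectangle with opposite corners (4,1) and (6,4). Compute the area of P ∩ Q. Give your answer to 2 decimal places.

3.00

|P∩Q|: x∈[5,6], y∈[1,4] → 1·3 = 3.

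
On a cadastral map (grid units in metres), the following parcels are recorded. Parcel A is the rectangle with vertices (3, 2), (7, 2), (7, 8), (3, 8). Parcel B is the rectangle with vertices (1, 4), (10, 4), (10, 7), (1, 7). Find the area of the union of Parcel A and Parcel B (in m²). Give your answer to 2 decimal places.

By inclusion–exclusion:
Individual areas: |Parcel A| = 24, |Parcel B| = 27.
|Parcel A∩Parcel B|: x∈[3,7], y∈[4,7] → 4·3 = 12.
|Parcel A ∪ Parcel B| = 51 − 12 = 39.00.

39.00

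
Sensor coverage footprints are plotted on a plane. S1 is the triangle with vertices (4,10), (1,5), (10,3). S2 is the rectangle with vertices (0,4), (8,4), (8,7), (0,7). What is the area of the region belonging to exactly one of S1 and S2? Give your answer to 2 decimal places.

16.78

|S1| = 25.5, |S2| = 24, |S1∩S2| = 16.3595.
|S1 △ S2| = |S1| + |S2| − 2·|S1∩S2| = 25.5 + 24 − 32.719 = 16.78.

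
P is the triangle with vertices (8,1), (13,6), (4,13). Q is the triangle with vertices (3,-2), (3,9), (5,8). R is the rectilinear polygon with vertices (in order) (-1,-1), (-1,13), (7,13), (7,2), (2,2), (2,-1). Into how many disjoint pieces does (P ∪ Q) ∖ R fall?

(P ∪ Q) ∖ R splits into 2 disjoint pieces (area 30, area 1.6).

2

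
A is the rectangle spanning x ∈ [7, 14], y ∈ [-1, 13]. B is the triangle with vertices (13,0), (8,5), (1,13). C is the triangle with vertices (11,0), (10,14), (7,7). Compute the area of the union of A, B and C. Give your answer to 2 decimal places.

By inclusion–exclusion:
Individual areas: |A| = 98, |B| = 2.5, |C| = 24.5.
|A∩B| = 1.4286.
|A∩C| = 24.25.
|B∩C| = 0.8263.
|A∩B∩C| = 0.8263.
|A ∪ B ∪ C| = 125 − 26.5049 + 0.8263 = 99.32.

99.32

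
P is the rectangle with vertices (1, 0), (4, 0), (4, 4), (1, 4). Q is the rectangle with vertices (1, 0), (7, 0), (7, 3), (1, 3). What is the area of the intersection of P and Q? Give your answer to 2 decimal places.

9.00

|P∩Q|: x∈[1,4], y∈[0,3] → 3·3 = 9.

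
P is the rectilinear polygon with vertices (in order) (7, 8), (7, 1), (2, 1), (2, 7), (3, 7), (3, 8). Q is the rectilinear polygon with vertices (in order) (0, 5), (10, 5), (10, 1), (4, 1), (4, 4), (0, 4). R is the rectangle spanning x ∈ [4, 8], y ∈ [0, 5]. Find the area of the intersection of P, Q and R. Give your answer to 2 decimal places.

The intersection is the polygon with vertices (4,1), (4,4), (4,5), (7,5), (7,1).
By the shoelace formula its area is 12.00.

12.00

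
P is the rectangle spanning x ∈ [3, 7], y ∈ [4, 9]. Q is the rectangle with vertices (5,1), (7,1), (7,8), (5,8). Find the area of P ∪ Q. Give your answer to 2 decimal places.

26.00

By inclusion–exclusion:
Individual areas: |P| = 20, |Q| = 14.
|P∩Q|: x∈[5,7], y∈[4,8] → 2·4 = 8.
|P ∪ Q| = 34 − 8 = 26.00.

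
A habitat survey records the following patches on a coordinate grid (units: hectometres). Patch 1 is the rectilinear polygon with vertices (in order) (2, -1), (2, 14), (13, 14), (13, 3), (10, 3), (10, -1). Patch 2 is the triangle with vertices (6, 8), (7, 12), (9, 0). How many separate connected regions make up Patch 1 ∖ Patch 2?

Patch 1 ∖ Patch 2 is a single connected region.

1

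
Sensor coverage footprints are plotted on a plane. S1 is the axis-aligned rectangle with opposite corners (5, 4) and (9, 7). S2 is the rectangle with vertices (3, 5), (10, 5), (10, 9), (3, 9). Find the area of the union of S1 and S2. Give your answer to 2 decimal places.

32.00

By inclusion–exclusion:
Individual areas: |S1| = 12, |S2| = 28.
|S1∩S2|: x∈[5,9], y∈[5,7] → 4·2 = 8.
|S1 ∪ S2| = 40 − 8 = 32.00.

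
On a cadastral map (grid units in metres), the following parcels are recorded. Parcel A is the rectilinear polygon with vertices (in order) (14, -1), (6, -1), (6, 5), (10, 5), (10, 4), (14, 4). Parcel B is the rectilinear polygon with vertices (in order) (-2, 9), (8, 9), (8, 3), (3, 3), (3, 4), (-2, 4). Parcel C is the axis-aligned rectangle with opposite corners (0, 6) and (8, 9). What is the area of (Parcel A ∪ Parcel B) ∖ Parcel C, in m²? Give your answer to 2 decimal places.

71.00

|Parcel A ∪ Parcel B| = 95.
|(Parcel A ∪ Parcel B) ∩ Parcel C| = 24.
|(Parcel A ∪ Parcel B) ∖ Parcel C| = 95 − 24 = 71.00.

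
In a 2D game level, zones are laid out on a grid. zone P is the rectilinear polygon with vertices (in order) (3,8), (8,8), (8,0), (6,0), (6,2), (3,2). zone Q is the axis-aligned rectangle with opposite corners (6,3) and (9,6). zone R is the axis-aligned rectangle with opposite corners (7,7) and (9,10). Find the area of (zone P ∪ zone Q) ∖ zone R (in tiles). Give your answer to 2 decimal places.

36.00

|zone P ∪ zone Q| = 37.
|(zone P ∪ zone Q) ∩ zone R| = 1.
|(zone P ∪ zone Q) ∖ zone R| = 37 − 1 = 36.00.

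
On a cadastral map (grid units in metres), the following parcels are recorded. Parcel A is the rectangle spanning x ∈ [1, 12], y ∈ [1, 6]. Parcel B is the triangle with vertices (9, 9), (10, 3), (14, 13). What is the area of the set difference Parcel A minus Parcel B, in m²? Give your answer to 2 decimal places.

52.45

|Parcel A| = 55, |Parcel A∩Parcel B| = 2.55.
|Parcel A ∖ Parcel B| = |Parcel A| − |Parcel A∩Parcel B| = 55 − 2.55 = 52.45.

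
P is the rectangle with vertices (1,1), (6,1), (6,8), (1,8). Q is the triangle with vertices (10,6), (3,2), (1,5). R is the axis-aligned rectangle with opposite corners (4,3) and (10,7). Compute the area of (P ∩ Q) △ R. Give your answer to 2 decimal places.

25.93

|P ∩ Q| = 10.8175.
|(P ∩ Q) ∩ R| = 4.4425.
|(P ∩ Q) △ R| = 10.8175 + 24 − 8.8849 = 25.93.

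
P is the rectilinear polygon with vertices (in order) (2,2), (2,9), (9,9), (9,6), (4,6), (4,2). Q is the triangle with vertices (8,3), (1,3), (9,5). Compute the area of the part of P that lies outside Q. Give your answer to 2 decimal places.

28.00

|P| = 29, |P∩Q| = 1.
|P ∖ Q| = |P| − |P∩Q| = 29 − 1 = 28.00.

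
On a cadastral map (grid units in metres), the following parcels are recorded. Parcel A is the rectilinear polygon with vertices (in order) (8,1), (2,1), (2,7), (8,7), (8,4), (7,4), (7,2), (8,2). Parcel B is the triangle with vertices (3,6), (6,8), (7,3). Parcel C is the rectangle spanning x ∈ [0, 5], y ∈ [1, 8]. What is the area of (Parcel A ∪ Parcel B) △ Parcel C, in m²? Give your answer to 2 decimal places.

|Parcel A ∪ Parcel B| = 34.85.
|(Parcel A ∪ Parcel B) ∩ Parcel C| = 18.0833.
|(Parcel A ∪ Parcel B) △ Parcel C| = 34.85 + 35 − 36.1667 = 33.68.

33.68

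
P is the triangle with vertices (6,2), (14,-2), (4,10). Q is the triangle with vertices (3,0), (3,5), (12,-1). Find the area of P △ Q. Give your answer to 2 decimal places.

44.20

|P| = 28, |Q| = 22.5, |P∩Q| = 3.15.
|P △ Q| = |P| + |Q| − 2·|P∩Q| = 28 + 22.5 − 6.3 = 44.20.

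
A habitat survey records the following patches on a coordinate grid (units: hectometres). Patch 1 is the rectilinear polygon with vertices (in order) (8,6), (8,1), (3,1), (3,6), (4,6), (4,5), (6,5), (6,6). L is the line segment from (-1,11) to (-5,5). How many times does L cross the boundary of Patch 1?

The segment lies entirely outside Patch 1 and never meets its boundary.

0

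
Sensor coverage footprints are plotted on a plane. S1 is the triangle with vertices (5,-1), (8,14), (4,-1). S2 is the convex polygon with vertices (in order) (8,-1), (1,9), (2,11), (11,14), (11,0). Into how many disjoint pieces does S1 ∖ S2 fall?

S1 ∖ S2 splits into 2 disjoint pieces (area 3.2759, area 0.0392).

2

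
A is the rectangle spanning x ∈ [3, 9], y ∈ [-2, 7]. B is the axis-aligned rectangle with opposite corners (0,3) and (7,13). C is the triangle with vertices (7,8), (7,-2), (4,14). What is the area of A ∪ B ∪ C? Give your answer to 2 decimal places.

108.16

By inclusion–exclusion:
Individual areas: |A| = 54, |B| = 70, |C| = 15.
|A∩B|: x∈[3,7], y∈[3,7] → 4·4 = 16.
|A∩C| = 7.5938.
|B∩C| = 12.5.
|A∩B∩C| = 5.25.
|A ∪ B ∪ C| = 139 − 36.0938 + 5.25 = 108.16.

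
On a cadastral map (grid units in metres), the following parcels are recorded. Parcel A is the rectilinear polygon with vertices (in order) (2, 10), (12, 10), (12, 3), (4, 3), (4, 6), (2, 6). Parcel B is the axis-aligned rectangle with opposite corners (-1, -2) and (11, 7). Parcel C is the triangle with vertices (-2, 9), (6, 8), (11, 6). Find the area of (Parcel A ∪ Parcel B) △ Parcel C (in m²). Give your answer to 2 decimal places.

138.19

|Parcel A ∪ Parcel B| = 142.
|(Parcel A ∪ Parcel B) ∩ Parcel C| = 4.6538.
|(Parcel A ∪ Parcel B) △ Parcel C| = 142 + 5.5 − 9.3077 = 138.19.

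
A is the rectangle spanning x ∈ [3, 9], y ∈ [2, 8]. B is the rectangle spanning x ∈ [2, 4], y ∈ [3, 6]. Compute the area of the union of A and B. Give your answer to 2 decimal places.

By inclusion–exclusion:
Individual areas: |A| = 36, |B| = 6.
|A∩B|: x∈[3,4], y∈[3,6] → 1·3 = 3.
|A ∪ B| = 42 − 3 = 39.00.

39.00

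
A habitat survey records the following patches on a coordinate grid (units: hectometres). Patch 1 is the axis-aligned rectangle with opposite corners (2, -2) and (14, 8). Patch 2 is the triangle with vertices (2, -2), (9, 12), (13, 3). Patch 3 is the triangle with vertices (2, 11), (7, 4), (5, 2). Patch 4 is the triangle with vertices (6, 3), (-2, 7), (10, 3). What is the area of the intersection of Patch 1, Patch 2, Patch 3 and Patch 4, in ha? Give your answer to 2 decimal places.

The intersection is the polygon with vertices (6,3), (4.8,3.6), (5.286,4.571), (7,4).
By the shoelace formula its area is 1.87.

1.87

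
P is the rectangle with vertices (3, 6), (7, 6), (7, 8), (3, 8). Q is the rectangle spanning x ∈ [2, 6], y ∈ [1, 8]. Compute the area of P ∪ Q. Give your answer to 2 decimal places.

30.00

By inclusion–exclusion:
Individual areas: |P| = 8, |Q| = 28.
|P∩Q|: x∈[3,6], y∈[6,8] → 3·2 = 6.
|P ∪ Q| = 36 − 6 = 30.00.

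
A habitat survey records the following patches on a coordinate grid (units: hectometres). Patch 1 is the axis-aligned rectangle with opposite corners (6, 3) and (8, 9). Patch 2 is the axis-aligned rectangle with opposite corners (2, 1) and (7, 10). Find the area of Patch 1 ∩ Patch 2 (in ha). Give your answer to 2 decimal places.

|Patch 1∩Patch 2|: x∈[6,7], y∈[3,9] → 1·6 = 6.

6.00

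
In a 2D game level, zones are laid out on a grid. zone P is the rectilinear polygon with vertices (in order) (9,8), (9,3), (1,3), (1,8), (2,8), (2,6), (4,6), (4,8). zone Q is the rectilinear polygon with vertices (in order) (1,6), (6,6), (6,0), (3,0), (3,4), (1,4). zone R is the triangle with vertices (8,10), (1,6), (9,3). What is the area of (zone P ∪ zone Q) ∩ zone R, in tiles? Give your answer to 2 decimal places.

The region (zone P ∪ zone Q) ∩ zone R is the polygon with vertices (2,6), (4,6), (4,7.714), (4.5,8), (8.286,8), (9,3), (1,6), (2,6.571).
By the shoelace formula its area is 20.43.

20.43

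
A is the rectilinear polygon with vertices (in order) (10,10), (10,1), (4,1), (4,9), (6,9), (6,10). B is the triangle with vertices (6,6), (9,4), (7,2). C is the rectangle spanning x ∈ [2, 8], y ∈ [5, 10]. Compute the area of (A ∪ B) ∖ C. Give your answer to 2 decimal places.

34.00

|A ∪ B| = 52.
|(A ∪ B) ∩ C| = 18.
|(A ∪ B) ∖ C| = 52 − 18 = 34.00.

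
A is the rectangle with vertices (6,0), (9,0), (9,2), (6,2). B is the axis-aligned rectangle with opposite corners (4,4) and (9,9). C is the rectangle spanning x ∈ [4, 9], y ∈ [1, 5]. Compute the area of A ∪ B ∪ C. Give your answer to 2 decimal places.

43.00

By inclusion–exclusion:
Individual areas: |A| = 6, |B| = 25, |C| = 20.
|A∩B| = 0 (no overlap).
|A∩C|: x∈[6,9], y∈[1,2] → 3·1 = 3.
|B∩C|: x∈[4,9], y∈[4,5] → 5·1 = 5.
|A∩B∩C| = 0.
|A ∪ B ∪ C| = 51 − 8 + 0 = 43.00.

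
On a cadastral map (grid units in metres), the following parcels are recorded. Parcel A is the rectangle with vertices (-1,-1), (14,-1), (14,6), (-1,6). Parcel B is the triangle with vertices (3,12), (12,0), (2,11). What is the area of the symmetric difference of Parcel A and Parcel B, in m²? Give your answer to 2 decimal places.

|Parcel A| = 105, |Parcel B| = 10.5, |Parcel A∩Parcel B| = 2.8636.
|Parcel A △ Parcel B| = |Parcel A| + |Parcel B| − 2·|Parcel A∩Parcel B| = 105 + 10.5 − 5.7273 = 109.77.

109.77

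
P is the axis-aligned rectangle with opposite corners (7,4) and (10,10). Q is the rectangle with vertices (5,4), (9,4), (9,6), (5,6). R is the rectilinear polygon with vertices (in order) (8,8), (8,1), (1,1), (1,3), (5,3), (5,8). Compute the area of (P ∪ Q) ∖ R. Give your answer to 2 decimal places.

14.00

|P ∪ Q| = 22.
|(P ∪ Q) ∩ R| = 8.
|(P ∪ Q) ∖ R| = 22 − 8 = 14.00.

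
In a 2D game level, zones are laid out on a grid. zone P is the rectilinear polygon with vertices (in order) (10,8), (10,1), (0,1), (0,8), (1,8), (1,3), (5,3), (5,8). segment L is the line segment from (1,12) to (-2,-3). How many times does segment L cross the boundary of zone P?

The segment meets the boundary at (0,7), (0.2,8).

2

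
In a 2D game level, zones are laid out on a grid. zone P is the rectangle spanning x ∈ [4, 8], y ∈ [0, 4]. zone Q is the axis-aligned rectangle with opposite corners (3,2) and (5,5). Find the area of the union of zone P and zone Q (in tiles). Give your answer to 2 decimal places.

20.00

By inclusion–exclusion:
Individual areas: |zone P| = 16, |zone Q| = 6.
|zone P∩zone Q|: x∈[4,5], y∈[2,4] → 1·2 = 2.
|zone P ∪ zone Q| = 22 − 2 = 20.00.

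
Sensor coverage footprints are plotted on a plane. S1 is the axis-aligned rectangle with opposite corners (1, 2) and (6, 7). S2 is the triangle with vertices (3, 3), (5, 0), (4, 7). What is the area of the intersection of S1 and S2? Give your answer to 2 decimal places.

The intersection is the polygon with vertices (3.667,2), (3,3), (4,7), (4.714,2).
By the shoelace formula its area is 4.45.

4.45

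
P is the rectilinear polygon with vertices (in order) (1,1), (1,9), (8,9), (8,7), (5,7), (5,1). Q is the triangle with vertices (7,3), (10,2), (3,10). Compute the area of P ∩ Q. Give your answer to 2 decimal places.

The intersection is the polygon with vertices (3.875,9), (5.625,7), (5,7), (5,6.5), (3.571,9).
By the shoelace formula its area is 1.29.

1.29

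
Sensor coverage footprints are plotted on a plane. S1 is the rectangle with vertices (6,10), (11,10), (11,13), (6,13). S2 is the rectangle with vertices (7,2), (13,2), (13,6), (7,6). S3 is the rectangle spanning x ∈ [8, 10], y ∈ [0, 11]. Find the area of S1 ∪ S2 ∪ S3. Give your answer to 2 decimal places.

51.00

By inclusion–exclusion:
Individual areas: |S1| = 15, |S2| = 24, |S3| = 22.
|S1∩S2| = 0 (no overlap).
|S1∩S3|: x∈[8,10], y∈[10,11] → 2·1 = 2.
|S2∩S3|: x∈[8,10], y∈[2,6] → 2·4 = 8.
|S1∩S2∩S3| = 0.
|S1 ∪ S2 ∪ S3| = 61 − 10 + 0 = 51.00.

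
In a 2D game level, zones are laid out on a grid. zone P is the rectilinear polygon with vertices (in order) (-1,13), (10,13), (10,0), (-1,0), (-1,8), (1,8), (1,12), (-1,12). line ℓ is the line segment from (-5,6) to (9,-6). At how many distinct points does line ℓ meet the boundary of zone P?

2

The segment meets the boundary at (2,0), (-1,2.571).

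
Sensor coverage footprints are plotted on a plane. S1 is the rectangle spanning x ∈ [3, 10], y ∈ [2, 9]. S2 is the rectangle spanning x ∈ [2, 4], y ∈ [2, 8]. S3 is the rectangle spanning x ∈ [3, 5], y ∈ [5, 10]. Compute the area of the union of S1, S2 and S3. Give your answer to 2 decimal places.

57.00

By inclusion–exclusion:
Individual areas: |S1| = 49, |S2| = 12, |S3| = 10.
|S1∩S2|: x∈[3,4], y∈[2,8] → 1·6 = 6.
|S1∩S3|: x∈[3,5], y∈[5,9] → 2·4 = 8.
|S2∩S3|: x∈[3,4], y∈[5,8] → 1·3 = 3.
|S1∩S2∩S3| = 3.
|S1 ∪ S2 ∪ S3| = 71 − 17 + 3 = 57.00.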